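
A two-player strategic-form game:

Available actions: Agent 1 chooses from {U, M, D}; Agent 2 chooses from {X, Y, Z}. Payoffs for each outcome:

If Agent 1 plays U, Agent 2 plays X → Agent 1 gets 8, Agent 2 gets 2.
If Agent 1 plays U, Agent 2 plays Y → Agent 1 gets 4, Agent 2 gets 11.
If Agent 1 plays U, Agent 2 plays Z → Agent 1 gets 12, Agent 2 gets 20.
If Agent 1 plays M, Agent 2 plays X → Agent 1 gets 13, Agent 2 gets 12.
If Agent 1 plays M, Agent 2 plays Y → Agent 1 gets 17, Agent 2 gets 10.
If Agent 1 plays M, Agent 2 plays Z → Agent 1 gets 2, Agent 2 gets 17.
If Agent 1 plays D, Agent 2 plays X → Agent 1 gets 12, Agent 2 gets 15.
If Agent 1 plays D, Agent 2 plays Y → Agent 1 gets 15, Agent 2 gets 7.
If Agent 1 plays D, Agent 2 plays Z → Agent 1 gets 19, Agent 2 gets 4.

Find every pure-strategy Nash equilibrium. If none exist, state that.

none

For each strategy profile, look for a profitable unilateral deviation.
(U, X): Agent 1 can switch to M (8 → 13). Not NE.
(U, Y): Agent 1 can switch to M (4 → 17). Not NE.
(U, Z): Agent 1 can switch to D (12 → 19). Not NE.
(M, X): Agent 2 can switch to Z (12 → 17). Not NE.
(M, Y): Agent 2 can switch to X (10 → 12). Not NE.
(M, Z): Agent 1 can switch to U (2 → 12). Not NE.
(D, X): Agent 1 can switch to M (12 → 13). Not NE.
(D, Y): Agent 1 can switch to M (15 → 17). Not NE.
(D, Z): Agent 2 can switch to X (4 → 15). Not NE.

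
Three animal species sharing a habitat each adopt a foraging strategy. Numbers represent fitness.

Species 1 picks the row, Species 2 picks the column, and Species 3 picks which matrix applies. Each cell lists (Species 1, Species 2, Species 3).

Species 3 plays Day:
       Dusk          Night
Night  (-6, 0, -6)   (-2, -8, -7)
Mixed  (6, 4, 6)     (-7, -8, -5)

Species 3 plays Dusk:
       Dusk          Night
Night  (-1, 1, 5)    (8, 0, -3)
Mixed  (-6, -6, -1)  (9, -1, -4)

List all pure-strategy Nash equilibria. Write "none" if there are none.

The pure Nash equilibria are (Night, Dusk, Dusk); (Mixed, Dusk, Day); (Mixed, Night, Dusk).

Check each profile: it is a Nash equilibrium iff no player can strictly gain by switching unilaterally.
(Night, Dusk, Day): Species 1 can switch to Mixed (-6 → 6). Not NE.
(Night, Dusk, Dusk): Species 1 gets -1, best alternative -6; Species 2 gets 1, best alternative 0; Species 3 gets 5, best alternative -6. No profitable deviation — NE.
(Night, Night, Day): Species 2 can switch to Dusk (-8 → 0). Not NE.
(Night, Night, Dusk): Species 1 can switch to Mixed (8 → 9). Not NE.
(Mixed, Dusk, Day): Species 1 gets 6, best alternative -6; Species 2 gets 4, best alternative -8; Species 3 gets 6, best alternative -1. No profitable deviation — NE.
(Mixed, Dusk, Dusk): Species 1 can switch to Night (-6 → -1). Not NE.
(Mixed, Night, Day): Species 1 can switch to Night (-7 → -2). Not NE.
(Mixed, Night, Dusk): Species 1 gets 9, best alternative 8; Species 2 gets -1, best alternative -6; Species 3 gets -4, best alternative -5. No profitable deviation — NE.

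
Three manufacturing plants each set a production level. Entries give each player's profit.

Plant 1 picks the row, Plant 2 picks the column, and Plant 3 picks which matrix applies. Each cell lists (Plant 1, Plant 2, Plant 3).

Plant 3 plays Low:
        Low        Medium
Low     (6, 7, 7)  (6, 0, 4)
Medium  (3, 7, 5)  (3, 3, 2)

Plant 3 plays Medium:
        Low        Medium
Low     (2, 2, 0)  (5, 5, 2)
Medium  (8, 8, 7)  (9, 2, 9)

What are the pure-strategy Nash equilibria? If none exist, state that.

(Low, Low, Low): Plant 1 gets 6, best alternative 3; Plant 2 gets 7, best alternative 0; Plant 3 gets 7, best alternative 0. No profitable deviation — NE.
(Low, Low, Medium): Plant 1 can switch to Medium (2 → 8). Not NE.
(Low, Medium, Low): Plant 2 can switch to Low (0 → 7). Not NE.
(Low, Medium, Medium): Plant 1 can switch to Medium (5 → 9). Not NE.
(Medium, Low, Low): Plant 1 can switch to Low (3 → 6). Not NE.
(Medium, Low, Medium): Plant 1 gets 8, best alternative 2; Plant 2 gets 8, best alternative 2; Plant 3 gets 7, best alternative 5. No profitable deviation — NE.
(Medium, Medium, Low): Plant 1 can switch to Low (3 → 6). Not NE.
(Medium, Medium, Medium): Plant 2 can switch to Low (2 → 8). Not NE.

(Low, Low, Low), (Medium, Low, Medium)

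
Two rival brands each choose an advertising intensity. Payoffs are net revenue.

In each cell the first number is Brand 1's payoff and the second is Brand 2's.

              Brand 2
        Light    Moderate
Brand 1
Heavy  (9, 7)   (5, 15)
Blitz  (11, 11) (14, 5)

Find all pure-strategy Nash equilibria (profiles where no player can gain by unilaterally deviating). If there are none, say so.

(Blitz, Light)

For each strategy profile, look for a profitable unilateral deviation.
(Heavy, Light): Brand 1 can switch to Blitz (9 → 11). Not NE.
(Heavy, Moderate): Brand 1 can switch to Blitz (5 → 14). Not NE.
(Blitz, Light): Brand 1 gets 11, best alternative 9; Brand 2 gets 11, best alternative 5. No profitable deviation — NE.
(Blitz, Moderate): Brand 2 can switch to Light (5 → 11). Not NE.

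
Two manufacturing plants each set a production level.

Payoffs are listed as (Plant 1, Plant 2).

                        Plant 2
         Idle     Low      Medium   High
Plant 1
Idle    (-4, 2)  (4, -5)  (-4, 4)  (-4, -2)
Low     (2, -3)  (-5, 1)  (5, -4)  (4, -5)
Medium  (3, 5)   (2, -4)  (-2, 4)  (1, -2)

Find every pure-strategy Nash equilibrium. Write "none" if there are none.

Mark each player's best response to every combination of opponents' strategies; a profile where every player is best-responding is a pure Nash equilibrium.
Plant 1 against Idle: payoffs -4, 2, 3 → best response Medium.
Plant 1 against Low: payoffs 4, -5, 2 → best response Idle.
Plant 1 against Medium: payoffs -4, 5, -2 → best response Low.
Plant 1 against High: payoffs -4, 4, 1 → best response Low.
Plant 2 against Idle: payoffs 2, -5, 4, -2 → best response Medium.
Plant 2 against Low: payoffs -3, 1, -4, -5 → best response Low.
Plant 2 against Medium: payoffs 5, -4, 4, -2 → best response Idle.
Mutual best responses: (Medium, Idle).

The unique pure-strategy Nash equilibrium is (Medium, Idle).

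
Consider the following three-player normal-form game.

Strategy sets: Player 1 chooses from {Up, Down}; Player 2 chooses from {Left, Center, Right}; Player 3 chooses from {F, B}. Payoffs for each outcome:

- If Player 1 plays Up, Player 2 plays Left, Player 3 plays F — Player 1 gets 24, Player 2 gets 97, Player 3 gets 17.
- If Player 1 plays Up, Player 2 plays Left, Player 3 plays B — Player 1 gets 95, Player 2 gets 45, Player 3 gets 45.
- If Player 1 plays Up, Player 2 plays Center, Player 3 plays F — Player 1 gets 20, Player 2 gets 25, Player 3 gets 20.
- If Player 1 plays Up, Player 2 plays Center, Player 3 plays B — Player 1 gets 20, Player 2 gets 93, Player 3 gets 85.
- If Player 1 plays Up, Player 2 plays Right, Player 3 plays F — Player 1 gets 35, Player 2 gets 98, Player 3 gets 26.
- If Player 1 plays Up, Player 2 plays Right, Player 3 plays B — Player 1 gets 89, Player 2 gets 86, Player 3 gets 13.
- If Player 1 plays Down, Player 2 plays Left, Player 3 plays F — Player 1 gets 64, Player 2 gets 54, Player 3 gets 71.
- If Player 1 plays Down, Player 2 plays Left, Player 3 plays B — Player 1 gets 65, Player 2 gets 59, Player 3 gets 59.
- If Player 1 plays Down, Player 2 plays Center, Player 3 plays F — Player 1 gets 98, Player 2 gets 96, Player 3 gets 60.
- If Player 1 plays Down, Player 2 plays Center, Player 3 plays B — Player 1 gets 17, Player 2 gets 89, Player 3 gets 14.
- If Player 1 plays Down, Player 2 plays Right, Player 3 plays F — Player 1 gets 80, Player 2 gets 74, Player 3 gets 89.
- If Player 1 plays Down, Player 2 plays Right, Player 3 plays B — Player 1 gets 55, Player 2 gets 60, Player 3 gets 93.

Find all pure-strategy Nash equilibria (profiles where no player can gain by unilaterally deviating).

Player 1 against (Left, F): payoffs 24, 64 → best response Down.
Player 1 against (Left, B): payoffs 95, 65 → best response Up.
Player 1 against (Center, F): payoffs 20, 98 → best response Down.
Player 1 against (Center, B): payoffs 20, 17 → best response Up.
Player 1 against (Right, F): payoffs 35, 80 → best response Down.
Player 1 against (Right, B): payoffs 89, 55 → best response Up.
Player 2 against (Up, F): payoffs 97, 25, 98 → best response Right.
Player 2 against (Up, B): payoffs 45, 93, 86 → best response Center.
Player 2 against (Down, F): payoffs 54, 96, 74 → best response Center.
Player 2 against (Down, B): payoffs 59, 89, 60 → best response Center.
Player 3 against (Up, Left): payoffs 17, 45 → best response B.
Player 3 against (Up, Center): payoffs 20, 85 → best response B.
Player 3 against (Up, Right): payoffs 26, 13 → best response F.
Player 3 against (Down, Left): payoffs 71, 59 → best response F.
Player 3 against (Down, Center): payoffs 60, 14 → best response F.
Player 3 against (Down, Right): payoffs 89, 93 → best response B.
Mutual best responses: (Up, Center, B); (Down, Center, F).

(Up, Center, B); (Down, Center, F)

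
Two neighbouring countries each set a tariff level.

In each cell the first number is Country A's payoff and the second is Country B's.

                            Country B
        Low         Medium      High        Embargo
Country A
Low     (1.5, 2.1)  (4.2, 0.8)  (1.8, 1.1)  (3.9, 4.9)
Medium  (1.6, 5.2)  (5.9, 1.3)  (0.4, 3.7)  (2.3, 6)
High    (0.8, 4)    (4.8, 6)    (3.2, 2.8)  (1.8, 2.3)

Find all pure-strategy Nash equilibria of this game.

Country A against Low: payoffs 1.5, 1.6, 0.8 → best response Medium.
Country A against Medium: payoffs 4.2, 5.9, 4.8 → best response Medium.
Country A against High: payoffs 1.8, 0.4, 3.2 → best response High.
Country A against Embargo: payoffs 3.9, 2.3, 1.8 → best response Low.
Country B against Low: payoffs 2.1, 0.8, 1.1, 4.9 → best response Embargo.
Country B against Medium: payoffs 5.2, 1.3, 3.7, 6 → best response Embargo.
Country B against High: payoffs 4, 6, 2.8, 2.3 → best response Medium.
Mutual best responses: (Low, Embargo).

Pure NE: (Low, Embargo)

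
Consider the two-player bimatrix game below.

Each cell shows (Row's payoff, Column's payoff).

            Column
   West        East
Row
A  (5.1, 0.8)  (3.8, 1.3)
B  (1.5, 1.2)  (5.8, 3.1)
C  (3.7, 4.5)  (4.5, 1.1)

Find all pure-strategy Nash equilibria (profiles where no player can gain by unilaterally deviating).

(B, East)

For each player, find the best response to each opponent profile; mutual best responses are the pure NE.
Row against West: payoffs 5.1, 1.5, 3.7 → best response A.
Row against East: payoffs 3.8, 5.8, 4.5 → best response B.
Column against A: payoffs 0.8, 1.3 → best response East.
Column against B: payoffs 1.2, 3.1 → best response East.
Column against C: payoffs 4.5, 1.1 → best response West.
Mutual best responses: (B, East).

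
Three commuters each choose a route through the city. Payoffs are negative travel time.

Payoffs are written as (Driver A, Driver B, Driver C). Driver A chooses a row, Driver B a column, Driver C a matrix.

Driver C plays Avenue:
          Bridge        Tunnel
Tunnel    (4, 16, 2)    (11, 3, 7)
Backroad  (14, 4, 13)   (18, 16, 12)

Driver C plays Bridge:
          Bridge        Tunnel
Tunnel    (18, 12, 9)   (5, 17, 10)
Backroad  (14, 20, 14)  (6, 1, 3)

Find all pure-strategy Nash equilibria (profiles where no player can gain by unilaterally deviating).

(Tunnel, Bridge, Avenue): Driver A can switch to Backroad (4 → 14). Not NE.
(Tunnel, Bridge, Bridge): Driver B can switch to Tunnel (12 → 17). Not NE.
(Tunnel, Tunnel, Avenue): Driver A can switch to Backroad (11 → 18). Not NE.
(Tunnel, Tunnel, Bridge): Driver A can switch to Backroad (5 → 6). Not NE.
(Backroad, Bridge, Avenue): Driver B can switch to Tunnel (4 → 16). Not NE.
(Backroad, Bridge, Bridge): Driver A can switch to Tunnel (14 → 18). Not NE.
(Backroad, Tunnel, Avenue): Driver A gets 18, best alternative 11; Driver B gets 16, best alternative 4; Driver C gets 12, best alternative 3. No profitable deviation — NE.
(The remaining 1 profile has a profitable deviation by the same check.)

(Backroad, Tunnel, Avenue)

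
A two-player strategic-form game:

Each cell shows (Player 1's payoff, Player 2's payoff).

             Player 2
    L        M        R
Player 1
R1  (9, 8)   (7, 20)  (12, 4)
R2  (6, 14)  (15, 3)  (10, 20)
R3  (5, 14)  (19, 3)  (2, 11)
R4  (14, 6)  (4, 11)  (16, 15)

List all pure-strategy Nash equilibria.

Check each profile: it is a Nash equilibrium iff no player can strictly gain by switching unilaterally.
(R1, L): Player 1 can switch to R4 (9 → 14). Not NE.
(R1, M): Player 1 can switch to R2 (7 → 15). Not NE.
(R1, R): Player 1 can switch to R4 (12 → 16). Not NE.
(R2, L): Player 1 can switch to R1 (6 → 9). Not NE.
(R2, M): Player 1 can switch to R3 (15 → 19). Not NE.
(R2, R): Player 1 can switch to R1 (10 → 12). Not NE.
(R3, L): Player 1 can switch to R1 (5 → 9). Not NE.
(R3, M): Player 2 can switch to L (3 → 14). Not NE.
(R3, R): Player 1 can switch to R1 (2 → 12). Not NE.
(R4, L): Player 2 can switch to M (6 → 11). Not NE.
(R4, M): Player 1 can switch to R1 (4 → 7). Not NE.
(R4, R): Player 1 gets 16, best alternative 12; Player 2 gets 15, best alternative 11. No profitable deviation — NE.

The unique pure-strategy Nash equilibrium is (R4, R).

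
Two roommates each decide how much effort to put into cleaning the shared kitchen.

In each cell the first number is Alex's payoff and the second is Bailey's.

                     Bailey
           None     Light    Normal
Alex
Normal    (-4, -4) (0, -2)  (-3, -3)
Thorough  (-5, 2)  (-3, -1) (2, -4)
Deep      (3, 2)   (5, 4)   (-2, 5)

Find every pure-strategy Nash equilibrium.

No pure-strategy Nash equilibrium.

For each player, find the best response to each opponent profile; mutual best responses are the pure NE.
Alex against None: payoffs -4, -5, 3 → best response Deep.
Alex against Light: payoffs 0, -3, 5 → best response Deep.
Alex against Normal: payoffs -3, 2, -2 → best response Thorough.
Bailey against Normal: payoffs -4, -2, -3 → best response Light.
Bailey against Thorough: payoffs 2, -1, -4 → best response None.
Bailey against Deep: payoffs 2, 4, 5 → best response Normal.
No profile is a mutual best response for all players.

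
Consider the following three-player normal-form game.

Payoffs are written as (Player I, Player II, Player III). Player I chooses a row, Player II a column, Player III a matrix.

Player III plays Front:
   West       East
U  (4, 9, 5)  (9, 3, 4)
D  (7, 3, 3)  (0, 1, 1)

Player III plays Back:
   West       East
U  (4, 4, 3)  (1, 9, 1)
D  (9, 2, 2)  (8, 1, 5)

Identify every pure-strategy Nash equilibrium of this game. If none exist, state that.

Pure NE: (D, West, Front)

Player I against (West, Front): payoffs 4, 7 → best response D.
Player I against (West, Back): payoffs 4, 9 → best response D.
Player I against (East, Front): payoffs 9, 0 → best response U.
Player I against (East, Back): payoffs 1, 8 → best response D.
Player II against (U, Front): payoffs 9, 3 → best response West.
Player II against (U, Back): payoffs 4, 9 → best response East.
Player II against (D, Front): payoffs 3, 1 → best response West.
Player II against (D, Back): payoffs 2, 1 → best response West.
Player III against (U, West): payoffs 5, 3 → best response Front.
Player III against (U, East): payoffs 4, 1 → best response Front.
Player III against (D, West): payoffs 3, 2 → best response Front.
Player III against (D, East): payoffs 1, 5 → best response Back.
Mutual best responses: (D, West, Front).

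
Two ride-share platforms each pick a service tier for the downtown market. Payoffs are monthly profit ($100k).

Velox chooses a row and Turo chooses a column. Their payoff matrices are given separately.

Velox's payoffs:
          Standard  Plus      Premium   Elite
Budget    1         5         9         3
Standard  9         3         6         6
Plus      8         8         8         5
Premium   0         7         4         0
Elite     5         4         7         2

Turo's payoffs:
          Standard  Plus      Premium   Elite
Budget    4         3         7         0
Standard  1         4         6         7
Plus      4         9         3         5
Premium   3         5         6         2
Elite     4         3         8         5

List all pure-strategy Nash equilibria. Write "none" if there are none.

The pure Nash equilibria are (Budget, Premium) and (Standard, Elite) and (Plus, Plus).

(Budget, Standard): Velox can switch to Standard (1 → 9). Not NE.
(Budget, Plus): Velox can switch to Plus (5 → 8). Not NE.
(Budget, Premium): Velox gets 9, best alternative 8; Turo gets 7, best alternative 4. No profitable deviation — NE.
(Budget, Elite): Velox can switch to Standard (3 → 6). Not NE.
(Standard, Standard): Turo can switch to Plus (1 → 4). Not NE.
(Standard, Plus): Velox can switch to Budget (3 → 5). Not NE.
(Standard, Premium): Velox can switch to Budget (6 → 9). Not NE.
(Standard, Elite): Velox gets 6, best alternative 5; Turo gets 7, best alternative 6. No profitable deviation — NE.
(Plus, Standard): Velox can switch to Standard (8 → 9). Not NE.
(Plus, Plus): Velox gets 8, best alternative 7; Turo gets 9, best alternative 5. No profitable deviation — NE.
(Plus, Premium): Velox can switch to Budget (8 → 9). Not NE.
(Plus, Elite): Velox can switch to Standard (5 → 6). Not NE.
(Premium, Standard): Velox can switch to Budget (0 → 1). Not NE.
(The remaining 7 profiles each have a profitable deviation by the same check.)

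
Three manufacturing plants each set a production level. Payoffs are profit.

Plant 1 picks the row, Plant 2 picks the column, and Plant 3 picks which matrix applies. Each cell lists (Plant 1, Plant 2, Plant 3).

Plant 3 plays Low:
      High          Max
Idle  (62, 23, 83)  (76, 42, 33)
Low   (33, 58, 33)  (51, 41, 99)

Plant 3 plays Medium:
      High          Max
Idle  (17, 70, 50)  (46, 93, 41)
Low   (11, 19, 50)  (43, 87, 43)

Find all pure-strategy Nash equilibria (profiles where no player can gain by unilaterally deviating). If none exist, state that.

(Idle, High, Low): Plant 2 can switch to Max (23 → 42). Not NE.
(Idle, High, Medium): Plant 2 can switch to Max (70 → 93). Not NE.
(Idle, Max, Low): Plant 3 can switch to Medium (33 → 41). Not NE.
(Idle, Max, Medium): Plant 1 gets 46, best alternative 43; Plant 2 gets 93, best alternative 70; Plant 3 gets 41, best alternative 33. No profitable deviation — NE.
(Low, High, Low): Plant 1 can switch to Idle (33 → 62). Not NE.
(Low, High, Medium): Plant 1 can switch to Idle (11 → 17). Not NE.
(Low, Max, Low): Plant 1 can switch to Idle (51 → 76). Not NE.
(Low, Max, Medium): Plant 1 can switch to Idle (43 → 46). Not NE.

(Idle, Max, Medium)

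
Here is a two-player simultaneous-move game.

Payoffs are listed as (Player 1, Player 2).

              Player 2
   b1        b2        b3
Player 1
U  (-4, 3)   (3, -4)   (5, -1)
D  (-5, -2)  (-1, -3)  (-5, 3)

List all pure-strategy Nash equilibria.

Pure NE: (U, b1)

(U, b1): Player 1 gets -4, best alternative -5; Player 2 gets 3, best alternative -1. No profitable deviation — NE.
(U, b2): Player 2 can switch to b1 (-4 → 3). Not NE.
(U, b3): Player 2 can switch to b1 (-1 → 3). Not NE.
(D, b1): Player 1 can switch to U (-5 → -4). Not NE.
(D, b2): Player 1 can switch to U (-1 → 3). Not NE.
(D, b3): Player 1 can switch to U (-5 → 5). Not NE.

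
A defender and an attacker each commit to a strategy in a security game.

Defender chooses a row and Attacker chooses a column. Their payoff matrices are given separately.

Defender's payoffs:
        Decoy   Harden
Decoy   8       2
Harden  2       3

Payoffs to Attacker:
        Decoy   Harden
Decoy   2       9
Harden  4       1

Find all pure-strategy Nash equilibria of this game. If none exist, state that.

There is no pure-strategy Nash equilibrium.

For each strategy profile, look for a profitable unilateral deviation.
(Decoy, Decoy): Attacker can switch to Harden (2 → 9). Not NE.
(Decoy, Harden): Defender can switch to Harden (2 → 3). Not NE.
(Harden, Decoy): Defender can switch to Decoy (2 → 8). Not NE.
(Harden, Harden): Attacker can switch to Decoy (1 → 4). Not NE.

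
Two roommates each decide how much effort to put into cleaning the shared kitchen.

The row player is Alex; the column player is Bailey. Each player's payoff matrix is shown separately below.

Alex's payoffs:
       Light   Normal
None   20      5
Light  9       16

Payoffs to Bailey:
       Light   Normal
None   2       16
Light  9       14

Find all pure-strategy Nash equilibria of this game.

Pure NE: (Light, Normal)

(None, Light): Bailey can switch to Normal (2 → 16). Not NE.
(None, Normal): Alex can switch to Light (5 → 16). Not NE.
(Light, Light): Alex can switch to None (9 → 20). Not NE.
(Light, Normal): Alex gets 16, best alternative 5; Bailey gets 14, best alternative 9. No profitable deviation — NE.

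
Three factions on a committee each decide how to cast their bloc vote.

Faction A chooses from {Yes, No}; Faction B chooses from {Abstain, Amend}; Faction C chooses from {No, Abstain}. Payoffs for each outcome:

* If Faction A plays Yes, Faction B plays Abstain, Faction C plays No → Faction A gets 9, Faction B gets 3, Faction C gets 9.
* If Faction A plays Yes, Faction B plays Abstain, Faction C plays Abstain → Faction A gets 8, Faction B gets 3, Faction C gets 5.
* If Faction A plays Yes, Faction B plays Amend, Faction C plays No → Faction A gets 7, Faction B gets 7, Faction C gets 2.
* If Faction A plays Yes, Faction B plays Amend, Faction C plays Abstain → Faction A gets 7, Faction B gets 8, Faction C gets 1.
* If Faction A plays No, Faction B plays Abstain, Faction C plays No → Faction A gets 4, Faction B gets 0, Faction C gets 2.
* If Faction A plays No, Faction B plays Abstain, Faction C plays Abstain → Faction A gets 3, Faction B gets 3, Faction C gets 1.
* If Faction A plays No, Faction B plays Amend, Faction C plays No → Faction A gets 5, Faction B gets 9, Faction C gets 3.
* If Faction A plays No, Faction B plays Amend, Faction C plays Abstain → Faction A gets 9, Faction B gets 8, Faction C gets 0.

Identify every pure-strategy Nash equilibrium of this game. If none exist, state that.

(Yes, Abstain, No): Faction B can switch to Amend (3 → 7). Not NE.
(Yes, Abstain, Abstain): Faction B can switch to Amend (3 → 8). Not NE.
(Yes, Amend, No): Faction A gets 7, best alternative 5; Faction B gets 7, best alternative 3; Faction C gets 2, best alternative 1. No profitable deviation — NE.
(Yes, Amend, Abstain): Faction A can switch to No (7 → 9). Not NE.
(No, Abstain, No): Faction A can switch to Yes (4 → 9). Not NE.
(No, Abstain, Abstain): Faction A can switch to Yes (3 → 8). Not NE.
(No, Amend, No): Faction A can switch to Yes (5 → 7). Not NE.
(No, Amend, Abstain): Faction C can switch to No (0 → 3). Not NE.

Pure NE: (Yes, Amend, No)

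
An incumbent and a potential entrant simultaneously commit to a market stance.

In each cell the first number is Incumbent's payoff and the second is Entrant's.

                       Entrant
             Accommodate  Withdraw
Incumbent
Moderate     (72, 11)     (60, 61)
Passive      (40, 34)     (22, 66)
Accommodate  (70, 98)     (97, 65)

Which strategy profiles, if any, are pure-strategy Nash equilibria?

none

Mark each player's best response to every combination of opponents' strategies; a profile where every player is best-responding is a pure Nash equilibrium.
Incumbent against Accommodate: payoffs 72, 40, 70 → best response Moderate.
Incumbent against Withdraw: payoffs 60, 22, 97 → best response Accommodate.
Entrant against Moderate: payoffs 11, 61 → best response Withdraw.
Entrant against Passive: payoffs 34, 66 → best response Withdraw.
Entrant against Accommodate: payoffs 98, 65 → best response Accommodate.
No profile is a mutual best response for all players.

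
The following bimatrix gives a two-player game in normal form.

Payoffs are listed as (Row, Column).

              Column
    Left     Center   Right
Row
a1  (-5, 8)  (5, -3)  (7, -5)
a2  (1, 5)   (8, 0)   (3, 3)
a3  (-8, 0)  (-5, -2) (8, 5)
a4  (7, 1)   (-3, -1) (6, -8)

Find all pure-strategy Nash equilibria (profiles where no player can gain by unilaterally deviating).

For each strategy profile, look for a profitable unilateral deviation.
(a1, Left): Row can switch to a2 (-5 → 1). Not NE.
(a1, Center): Row can switch to a2 (5 → 8). Not NE.
(a1, Right): Row can switch to a3 (7 → 8). Not NE.
(a2, Left): Row can switch to a4 (1 → 7). Not NE.
(a2, Center): Column can switch to Left (0 → 5). Not NE.
(a2, Right): Row can switch to a1 (3 → 7). Not NE.
(a3, Left): Row can switch to a1 (-8 → -5). Not NE.
(a3, Center): Row can switch to a1 (-5 → 5). Not NE.
(a3, Right): Row gets 8, best alternative 7; Column gets 5, best alternative 0. No profitable deviation — NE.
(a4, Left): Row gets 7, best alternative 1; Column gets 1, best alternative -1. No profitable deviation — NE.
(a4, Center): Row can switch to a1 (-3 → 5). Not NE.
(a4, Right): Row can switch to a1 (6 → 7). Not NE.

The pure Nash equilibria are (a3, Right), (a4, Left).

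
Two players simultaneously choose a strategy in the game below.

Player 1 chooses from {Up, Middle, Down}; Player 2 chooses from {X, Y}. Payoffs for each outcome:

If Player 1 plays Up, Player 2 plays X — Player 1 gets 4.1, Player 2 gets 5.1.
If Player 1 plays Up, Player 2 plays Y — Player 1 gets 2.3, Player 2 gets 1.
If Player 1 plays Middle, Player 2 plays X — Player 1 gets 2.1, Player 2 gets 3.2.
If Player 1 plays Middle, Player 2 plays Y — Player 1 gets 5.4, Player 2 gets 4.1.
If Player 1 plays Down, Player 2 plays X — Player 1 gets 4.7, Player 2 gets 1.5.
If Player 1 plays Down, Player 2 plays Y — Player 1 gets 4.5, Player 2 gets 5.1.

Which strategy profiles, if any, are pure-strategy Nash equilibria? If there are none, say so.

Pure NE: (Middle, Y)

Player 1 against X: payoffs 4.1, 2.1, 4.7 → best response Down.
Player 1 against Y: payoffs 2.3, 5.4, 4.5 → best response Middle.
Player 2 against Up: payoffs 5.1, 1 → best response X.
Player 2 against Middle: payoffs 3.2, 4.1 → best response Y.
Player 2 against Down: payoffs 1.5, 5.1 → best response Y.
Mutual best responses: (Middle, Y).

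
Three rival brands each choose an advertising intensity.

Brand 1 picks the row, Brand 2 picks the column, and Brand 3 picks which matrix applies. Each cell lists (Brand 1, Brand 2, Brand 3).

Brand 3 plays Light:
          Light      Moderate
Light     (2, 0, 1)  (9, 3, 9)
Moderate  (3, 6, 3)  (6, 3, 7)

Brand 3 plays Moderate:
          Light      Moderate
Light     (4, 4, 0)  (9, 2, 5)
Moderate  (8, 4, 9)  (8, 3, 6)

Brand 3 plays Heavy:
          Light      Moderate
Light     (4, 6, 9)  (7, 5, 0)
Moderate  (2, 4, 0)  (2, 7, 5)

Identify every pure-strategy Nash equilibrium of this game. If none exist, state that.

(Light, Light, Light): Brand 1 can switch to Moderate (2 → 3). Not NE.
(Light, Light, Moderate): Brand 1 can switch to Moderate (4 → 8). Not NE.
(Light, Light, Heavy): Brand 1 gets 4, best alternative 2; Brand 2 gets 6, best alternative 5; Brand 3 gets 9, best alternative 1. No profitable deviation — NE.
(Light, Moderate, Light): Brand 1 gets 9, best alternative 6; Brand 2 gets 3, best alternative 0; Brand 3 gets 9, best alternative 5. No profitable deviation — NE.
(Light, Moderate, Moderate): Brand 2 can switch to Light (2 → 4). Not NE.
(Light, Moderate, Heavy): Brand 2 can switch to Light (5 → 6). Not NE.
(Moderate, Light, Light): Brand 3 can switch to Moderate (3 → 9). Not NE.
(Moderate, Light, Moderate): Brand 1 gets 8, best alternative 4; Brand 2 gets 4, best alternative 3; Brand 3 gets 9, best alternative 3. No profitable deviation — NE.
(Moderate, Light, Heavy): Brand 1 can switch to Light (2 → 4). Not NE.
(The remaining 3 profiles each have a profitable deviation by the same check.)

Pure-strategy Nash equilibria: (Light, Light, Heavy); (Light, Moderate, Light); (Moderate, Light, Moderate)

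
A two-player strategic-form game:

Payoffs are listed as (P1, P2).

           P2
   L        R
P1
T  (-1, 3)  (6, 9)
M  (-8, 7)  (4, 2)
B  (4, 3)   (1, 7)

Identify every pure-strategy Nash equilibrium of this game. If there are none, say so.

(T, R)

(T, L): P1 can switch to B (-1 → 4). Not NE.
(T, R): P1 gets 6, best alternative 4; P2 gets 9, best alternative 3. No profitable deviation — NE.
(M, L): P1 can switch to T (-8 → -1). Not NE.
(M, R): P1 can switch to T (4 → 6). Not NE.
(B, L): P2 can switch to R (3 → 7). Not NE.
(B, R): P1 can switch to T (1 → 6). Not NE.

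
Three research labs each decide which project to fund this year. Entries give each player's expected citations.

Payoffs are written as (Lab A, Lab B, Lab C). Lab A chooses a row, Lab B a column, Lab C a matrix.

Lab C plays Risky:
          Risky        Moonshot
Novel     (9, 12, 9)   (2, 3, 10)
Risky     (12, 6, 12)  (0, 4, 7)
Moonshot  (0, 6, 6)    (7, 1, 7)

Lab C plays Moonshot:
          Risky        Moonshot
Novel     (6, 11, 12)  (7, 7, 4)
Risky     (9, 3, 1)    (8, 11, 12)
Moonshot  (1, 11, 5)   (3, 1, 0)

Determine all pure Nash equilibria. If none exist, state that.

Lab A against (Risky, Risky): payoffs 9, 12, 0 → best response Risky.
Lab A against (Risky, Moonshot): payoffs 6, 9, 1 → best response Risky.
Lab A against (Moonshot, Risky): payoffs 2, 0, 7 → best response Moonshot.
Lab A against (Moonshot, Moonshot): payoffs 7, 8, 3 → best response Risky.
Lab B against (Novel, Risky): payoffs 12, 3 → best response Risky.
Lab B against (Novel, Moonshot): payoffs 11, 7 → best response Risky.
Lab B against (Risky, Risky): payoffs 6, 4 → best response Risky.
Lab B against (Risky, Moonshot): payoffs 3, 11 → best response Moonshot.
Lab B against (Moonshot, Risky): payoffs 6, 1 → best response Risky.
Lab B against (Moonshot, Moonshot): payoffs 11, 1 → best response Risky.
Lab C against (Novel, Risky): payoffs 9, 12 → best response Moonshot.
Lab C against (Novel, Moonshot): payoffs 10, 4 → best response Risky.
Lab C against (Risky, Risky): payoffs 12, 1 → best response Risky.
Lab C against (Risky, Moonshot): payoffs 7, 12 → best response Moonshot.
Lab C against (Moonshot, Risky): payoffs 6, 5 → best response Risky.
Lab C against (Moonshot, Moonshot): payoffs 7, 0 → best response Risky.
Mutual best responses: (Risky, Risky, Risky); (Risky, Moonshot, Moonshot).

(Risky, Risky, Risky); (Risky, Moonshot, Moonshot)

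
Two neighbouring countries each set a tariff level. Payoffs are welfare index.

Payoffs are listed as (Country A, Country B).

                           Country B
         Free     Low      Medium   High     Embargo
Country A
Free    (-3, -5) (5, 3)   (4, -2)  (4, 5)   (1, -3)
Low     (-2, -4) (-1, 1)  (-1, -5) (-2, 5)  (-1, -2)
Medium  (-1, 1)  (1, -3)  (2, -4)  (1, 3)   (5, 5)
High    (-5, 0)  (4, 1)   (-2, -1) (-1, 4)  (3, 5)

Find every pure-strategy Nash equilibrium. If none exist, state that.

(Free, Free): Country A can switch to Low (-3 → -2). Not NE.
(Free, Low): Country B can switch to High (3 → 5). Not NE.
(Free, Medium): Country B can switch to Low (-2 → 3). Not NE.
(Free, High): Country A gets 4, best alternative 1; Country B gets 5, best alternative 3. No profitable deviation — NE.
(Free, Embargo): Country A can switch to Medium (1 → 5). Not NE.
(Low, Free): Country A can switch to Medium (-2 → -1). Not NE.
(Low, Low): Country A can switch to Free (-1 → 5). Not NE.
(Low, Medium): Country A can switch to Free (-1 → 4). Not NE.
(Low, High): Country A can switch to Free (-2 → 4). Not NE.
(Low, Embargo): Country A can switch to Free (-1 → 1). Not NE.
(Medium, Free): Country B can switch to High (1 → 3). Not NE.
(Medium, Embargo): Country A gets 5, best alternative 3; Country B gets 5, best alternative 3. No profitable deviation — NE.
(The remaining 8 profiles each have a profitable deviation by the same check.)

Pure-strategy Nash equilibria: (Free, High), (Medium, Embargo)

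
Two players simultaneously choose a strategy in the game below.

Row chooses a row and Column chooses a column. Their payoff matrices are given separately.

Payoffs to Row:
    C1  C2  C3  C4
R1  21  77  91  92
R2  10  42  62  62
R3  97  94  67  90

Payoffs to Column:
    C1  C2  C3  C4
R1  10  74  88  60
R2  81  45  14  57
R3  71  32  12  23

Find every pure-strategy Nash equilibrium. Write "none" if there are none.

(R1, C3) and (R3, C1)

(R1, C1): Row can switch to R3 (21 → 97). Not NE.
(R1, C2): Row can switch to R3 (77 → 94). Not NE.
(R1, C3): Row gets 91, best alternative 67; Column gets 88, best alternative 74. No profitable deviation — NE.
(R1, C4): Column can switch to C2 (60 → 74). Not NE.
(R2, C1): Row can switch to R1 (10 → 21). Not NE.
(R2, C2): Row can switch to R1 (42 → 77). Not NE.
(R2, C3): Row can switch to R1 (62 → 91). Not NE.
(R3, C1): Row gets 97, best alternative 21; Column gets 71, best alternative 32. No profitable deviation — NE.
(The remaining 4 profiles each have a profitable deviation by the same check.)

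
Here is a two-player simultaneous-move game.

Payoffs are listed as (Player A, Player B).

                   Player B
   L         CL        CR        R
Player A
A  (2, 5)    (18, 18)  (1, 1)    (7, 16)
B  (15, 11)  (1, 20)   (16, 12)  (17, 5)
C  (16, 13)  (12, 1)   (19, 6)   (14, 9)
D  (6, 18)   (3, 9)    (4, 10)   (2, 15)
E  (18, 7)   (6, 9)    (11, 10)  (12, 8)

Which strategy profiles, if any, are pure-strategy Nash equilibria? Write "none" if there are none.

(A, CL)

(A, L): Player A can switch to B (2 → 15). Not NE.
(A, CL): Player A gets 18, best alternative 12; Player B gets 18, best alternative 16. No profitable deviation — NE.
(A, CR): Player A can switch to B (1 → 16). Not NE.
(A, R): Player A can switch to B (7 → 17). Not NE.
(B, L): Player A can switch to C (15 → 16). Not NE.
(B, CL): Player A can switch to A (1 → 18). Not NE.
(B, CR): Player A can switch to C (16 → 19). Not NE.
(B, R): Player B can switch to L (5 → 11). Not NE.
(C, L): Player A can switch to E (16 → 18). Not NE.
(C, CL): Player A can switch to A (12 → 18). Not NE.
(C, CR): Player B can switch to L (6 → 13). Not NE.
(C, R): Player A can switch to B (14 → 17). Not NE.
(D, L): Player A can switch to B (6 → 15). Not NE.
(The remaining 7 profiles each have a profitable deviation by the same check.)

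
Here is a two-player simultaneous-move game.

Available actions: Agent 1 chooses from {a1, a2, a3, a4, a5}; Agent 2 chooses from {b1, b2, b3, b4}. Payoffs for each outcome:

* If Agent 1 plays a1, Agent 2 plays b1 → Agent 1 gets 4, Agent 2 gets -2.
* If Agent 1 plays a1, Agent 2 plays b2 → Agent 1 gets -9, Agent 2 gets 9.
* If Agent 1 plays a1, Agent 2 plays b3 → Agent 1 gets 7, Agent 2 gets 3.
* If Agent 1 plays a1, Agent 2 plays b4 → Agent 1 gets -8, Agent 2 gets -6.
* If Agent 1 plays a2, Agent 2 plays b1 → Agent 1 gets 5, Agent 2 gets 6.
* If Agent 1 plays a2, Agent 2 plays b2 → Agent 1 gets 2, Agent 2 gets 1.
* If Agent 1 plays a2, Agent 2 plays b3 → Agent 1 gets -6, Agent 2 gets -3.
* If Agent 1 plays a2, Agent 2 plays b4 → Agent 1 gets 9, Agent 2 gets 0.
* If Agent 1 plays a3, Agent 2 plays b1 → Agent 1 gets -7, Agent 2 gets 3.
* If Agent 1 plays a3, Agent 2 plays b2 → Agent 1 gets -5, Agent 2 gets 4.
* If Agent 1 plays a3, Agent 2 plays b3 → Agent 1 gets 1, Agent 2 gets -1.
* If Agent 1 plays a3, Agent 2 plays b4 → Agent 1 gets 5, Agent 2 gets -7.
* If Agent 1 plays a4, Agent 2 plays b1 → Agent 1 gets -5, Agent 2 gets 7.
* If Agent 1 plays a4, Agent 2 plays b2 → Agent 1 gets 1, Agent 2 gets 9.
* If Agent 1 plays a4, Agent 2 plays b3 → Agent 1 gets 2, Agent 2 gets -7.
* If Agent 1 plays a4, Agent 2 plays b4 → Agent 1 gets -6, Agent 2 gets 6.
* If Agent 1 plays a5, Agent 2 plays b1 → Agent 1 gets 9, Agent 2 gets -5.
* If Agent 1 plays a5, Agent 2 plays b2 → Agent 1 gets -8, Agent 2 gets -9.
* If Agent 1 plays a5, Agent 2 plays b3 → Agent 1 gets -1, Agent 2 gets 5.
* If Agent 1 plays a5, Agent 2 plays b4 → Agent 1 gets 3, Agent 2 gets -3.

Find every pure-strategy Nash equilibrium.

This game has no pure Nash equilibrium.

Check each profile: it is a Nash equilibrium iff no player can strictly gain by switching unilaterally.
(a1, b1): Agent 1 can switch to a2 (4 → 5). Not NE.
(a1, b2): Agent 1 can switch to a2 (-9 → 2). Not NE.
(a1, b3): Agent 2 can switch to b2 (3 → 9). Not NE.
(a1, b4): Agent 1 can switch to a2 (-8 → 9). Not NE.
(a2, b1): Agent 1 can switch to a5 (5 → 9). Not NE.
(a2, b2): Agent 2 can switch to b1 (1 → 6). Not NE.
(a2, b3): Agent 1 can switch to a1 (-6 → 7). Not NE.
(a2, b4): Agent 2 can switch to b1 (0 → 6). Not NE.
(a3, b1): Agent 1 can switch to a1 (-7 → 4). Not NE.
(a3, b2): Agent 1 can switch to a2 (-5 → 2). Not NE.
(a3, b3): Agent 1 can switch to a1 (1 → 7). Not NE.
(a3, b4): Agent 1 can switch to a2 (5 → 9). Not NE.
(The remaining 8 profiles each have a profitable deviation by the same check.)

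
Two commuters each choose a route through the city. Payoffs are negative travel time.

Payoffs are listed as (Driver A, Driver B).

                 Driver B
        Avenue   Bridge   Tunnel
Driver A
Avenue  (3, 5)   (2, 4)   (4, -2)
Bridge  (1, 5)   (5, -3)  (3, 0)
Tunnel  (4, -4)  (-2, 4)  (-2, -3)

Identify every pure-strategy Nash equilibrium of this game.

No pure-strategy Nash equilibrium.

(Avenue, Avenue): Driver A can switch to Tunnel (3 → 4). Not NE.
(Avenue, Bridge): Driver A can switch to Bridge (2 → 5). Not NE.
(Avenue, Tunnel): Driver B can switch to Avenue (-2 → 5). Not NE.
(Bridge, Avenue): Driver A can switch to Avenue (1 → 3). Not NE.
(Bridge, Bridge): Driver B can switch to Avenue (-3 → 5). Not NE.
(Bridge, Tunnel): Driver A can switch to Avenue (3 → 4). Not NE.
(Tunnel, Avenue): Driver B can switch to Bridge (-4 → 4). Not NE.
(Tunnel, Bridge): Driver A can switch to Avenue (-2 → 2). Not NE.
(The remaining 1 profile has a profitable deviation by the same check.)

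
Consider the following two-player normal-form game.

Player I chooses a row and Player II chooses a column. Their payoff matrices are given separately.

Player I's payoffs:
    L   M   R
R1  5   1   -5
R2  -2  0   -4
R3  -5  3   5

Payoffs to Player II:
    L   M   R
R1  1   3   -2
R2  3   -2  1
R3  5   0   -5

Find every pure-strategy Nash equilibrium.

There is no pure-strategy Nash equilibrium.

(R1, L): Player II can switch to M (1 → 3). Not NE.
(R1, M): Player I can switch to R3 (1 → 3). Not NE.
(R1, R): Player I can switch to R2 (-5 → -4). Not NE.
(R2, L): Player I can switch to R1 (-2 → 5). Not NE.
(R2, M): Player I can switch to R1 (0 → 1). Not NE.
(R2, R): Player I can switch to R3 (-4 → 5). Not NE.
(R3, L): Player I can switch to R1 (-5 → 5). Not NE.
(R3, M): Player II can switch to L (0 → 5). Not NE.
(The remaining 1 profile has a profitable deviation by the same check.)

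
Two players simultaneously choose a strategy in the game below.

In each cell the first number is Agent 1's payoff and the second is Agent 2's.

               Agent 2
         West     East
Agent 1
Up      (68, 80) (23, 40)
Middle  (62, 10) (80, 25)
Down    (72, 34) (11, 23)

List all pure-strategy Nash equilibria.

(Middle, East) and (Down, West)

Check each profile: it is a Nash equilibrium iff no player can strictly gain by switching unilaterally.
(Up, West): Agent 1 can switch to Down (68 → 72). Not NE.
(Up, East): Agent 1 can switch to Middle (23 → 80). Not NE.
(Middle, West): Agent 1 can switch to Up (62 → 68). Not NE.
(Middle, East): Agent 1 gets 80, best alternative 23; Agent 2 gets 25, best alternative 10. No profitable deviation — NE.
(Down, West): Agent 1 gets 72, best alternative 68; Agent 2 gets 34, best alternative 23. No profitable deviation — NE.
(Down, East): Agent 1 can switch to Up (11 → 23). Not NE.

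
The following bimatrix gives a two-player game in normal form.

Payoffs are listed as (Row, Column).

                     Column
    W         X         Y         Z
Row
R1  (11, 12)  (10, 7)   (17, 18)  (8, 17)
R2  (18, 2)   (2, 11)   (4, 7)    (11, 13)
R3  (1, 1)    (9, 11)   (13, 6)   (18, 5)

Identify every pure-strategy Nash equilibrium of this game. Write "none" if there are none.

(R1, Y)

(R1, W): Row can switch to R2 (11 → 18). Not NE.
(R1, X): Column can switch to W (7 → 12). Not NE.
(R1, Y): Row gets 17, best alternative 13; Column gets 18, best alternative 17. No profitable deviation — NE.
(R1, Z): Row can switch to R2 (8 → 11). Not NE.
(R2, W): Column can switch to X (2 → 11). Not NE.
(R2, X): Row can switch to R1 (2 → 10). Not NE.
(R2, Y): Row can switch to R1 (4 → 17). Not NE.
(R2, Z): Row can switch to R3 (11 → 18). Not NE.
(R3, W): Row can switch to R1 (1 → 11). Not NE.
(R3, X): Row can switch to R1 (9 → 10). Not NE.
(R3, Y): Row can switch to R1 (13 → 17). Not NE.
(R3, Z): Column can switch to X (5 → 11). Not NE.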